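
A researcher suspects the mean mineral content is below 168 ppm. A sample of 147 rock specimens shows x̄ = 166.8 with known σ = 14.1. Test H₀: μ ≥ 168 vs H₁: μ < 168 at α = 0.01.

z = -1.032. Critical value: -2.33. Fail to reject H₀.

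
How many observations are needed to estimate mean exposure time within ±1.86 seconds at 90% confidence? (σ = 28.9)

n = (z*σ/E)² = (1.645×28.9/1.86)² = 653.3 → n = 654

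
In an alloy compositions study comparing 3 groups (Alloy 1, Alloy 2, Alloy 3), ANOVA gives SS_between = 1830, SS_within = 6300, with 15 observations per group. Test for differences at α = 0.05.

df_between = 2, df_within = 42. F = MS_between/MS_within = 915.0/150.0 = 6.1. F_crit ≈ 3.22. Reject H₀. At least one mean differs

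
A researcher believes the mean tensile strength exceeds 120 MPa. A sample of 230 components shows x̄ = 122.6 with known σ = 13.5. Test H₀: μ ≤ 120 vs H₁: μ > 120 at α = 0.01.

z = 2.921. Critical value: 2.33. Reject H₀.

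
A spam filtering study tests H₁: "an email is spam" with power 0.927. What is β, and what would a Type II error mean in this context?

β = 1 - power = 1 - 0.927 = 0.073. A Type II error is failing to reject H₀ when H₀ is false (false negative) — here, failing to conclude that an email is spam when in fact it is true. Consequence: a spam email lands in the inbox.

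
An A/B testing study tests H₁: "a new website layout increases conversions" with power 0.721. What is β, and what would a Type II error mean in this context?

β = 1 - power = 1 - 0.721 = 0.279. A Type II error is failing to reject H₀ when H₀ is false (false negative) — here, failing to conclude that a new website layout increases conversions when in fact it is true. Consequence: discarding a layout that would have improved conversions — lost revenue.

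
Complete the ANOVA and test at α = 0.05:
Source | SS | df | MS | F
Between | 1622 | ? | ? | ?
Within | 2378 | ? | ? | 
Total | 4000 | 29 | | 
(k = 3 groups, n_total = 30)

df_between = 2, df_within = 27. MS_between = 811.0, MS_within = 88.07. F = 9.208, F_crit ≈ 3.354. Reject H₀.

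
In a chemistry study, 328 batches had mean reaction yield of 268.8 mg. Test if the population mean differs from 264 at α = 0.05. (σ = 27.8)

z = (x̄ - μ₀)/(σ/√n) = (268.8 - 264)/(27.8/√328) = 3.127. Critical value: ±1.96. Since |3.127| > 1.96, Reject H₀.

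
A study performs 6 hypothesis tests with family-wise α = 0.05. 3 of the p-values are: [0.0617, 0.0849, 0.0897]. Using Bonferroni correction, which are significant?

Bonferroni α = 0.05/6 = 0.00833. None of the given p-values are significant.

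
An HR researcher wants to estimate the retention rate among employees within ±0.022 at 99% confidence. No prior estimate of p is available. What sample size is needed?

Conservative approach: use p = 0.5 (maximizes p(1-p) = 0.25). n = z²(0.25)/E² = 2.576²×0.25/0.022² = 3427.6 → n = 3428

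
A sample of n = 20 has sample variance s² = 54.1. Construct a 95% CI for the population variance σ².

df = 19. χ²_{0.025} = 32.852, χ²_{0.975} = 8.907. CI for σ² = ((n-1)s²/χ²_{α/2}, (n-1)s²/χ²_{1-α/2}) = (19·54.1/32.852, 19·54.1/8.907) = (31.29, 115.4)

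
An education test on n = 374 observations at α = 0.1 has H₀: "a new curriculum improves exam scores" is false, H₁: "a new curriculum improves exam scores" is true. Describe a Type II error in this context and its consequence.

Type II error: failing to reject H₀ when it is false — concluding that a new curriculum improves exam scores is not supported when in fact it is. Consequence: keeping the old curriculum when the new one would have helped students.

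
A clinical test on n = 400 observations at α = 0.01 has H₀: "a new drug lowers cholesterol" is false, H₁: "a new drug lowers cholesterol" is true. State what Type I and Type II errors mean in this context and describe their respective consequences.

Type I (false positive): concluding that a new drug lowers cholesterol when it is not — approving an ineffective drug — patients take a useless medication and may skip effective alternatives. Type II (false negative): failing to conclude that a new drug lowers cholesterol when it is — shelving an effective drug — patients miss out on a treatment that would have helped. Which is costlier depends on domain priorities and is a judgement call rather than a statistical fact.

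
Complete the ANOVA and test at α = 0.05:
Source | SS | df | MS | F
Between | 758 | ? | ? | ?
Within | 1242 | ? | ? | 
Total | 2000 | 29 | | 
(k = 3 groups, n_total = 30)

df_between = 2, df_within = 27. MS_between = 379.0, MS_within = 46.0. F = 8.239, F_crit ≈ 3.354. Reject H₀.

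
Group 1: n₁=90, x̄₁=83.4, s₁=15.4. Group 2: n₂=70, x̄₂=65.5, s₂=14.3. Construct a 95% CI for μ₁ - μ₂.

Difference = 17.9. SE = √(15.4²/90 + 14.3²/70) = 2.357. CI = (13.28, 22.52)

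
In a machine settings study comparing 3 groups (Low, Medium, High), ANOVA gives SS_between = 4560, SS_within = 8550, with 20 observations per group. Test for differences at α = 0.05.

df_between = 2, df_within = 57. F = MS_between/MS_within = 2280.0/150.0 = 15.2. F_crit ≈ 3.159. Reject H₀. At least one mean differs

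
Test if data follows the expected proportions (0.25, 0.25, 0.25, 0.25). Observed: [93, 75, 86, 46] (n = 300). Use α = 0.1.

Expected: [75.0, 75.0, 75.0, 75.0]. χ² = 17.147. df = 3, critical = 6.251. Reject H₀.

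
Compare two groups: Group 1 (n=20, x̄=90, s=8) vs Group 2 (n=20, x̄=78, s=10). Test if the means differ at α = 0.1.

Pooled sp = 9.06. t = 4.191, df = 38. Critical t = ±1.686. Reject H₀.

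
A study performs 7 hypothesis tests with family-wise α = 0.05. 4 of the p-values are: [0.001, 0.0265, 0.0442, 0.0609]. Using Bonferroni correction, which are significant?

Bonferroni α = 0.05/7 = 0.00714. Significant p-values: [0.001]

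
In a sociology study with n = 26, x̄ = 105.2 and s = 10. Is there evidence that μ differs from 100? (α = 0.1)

t = (x̄ - μ₀)/(s/√n) = (105.2 - 100)/(10/√26) = 2.651. df = 25, critical t = ±1.708. Reject H₀.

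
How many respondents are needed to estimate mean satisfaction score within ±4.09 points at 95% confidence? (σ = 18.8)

n = (z*σ/E)² = (1.96×18.8/4.09)² = 81.2 → n = 82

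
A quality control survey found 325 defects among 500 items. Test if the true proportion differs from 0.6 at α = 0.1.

p̂ = 0.65, p₀ = 0.6. z = (p̂ - p₀)/√(p₀(1-p₀)/n) = 2.282. Critical: ±1.645. Reject H₀.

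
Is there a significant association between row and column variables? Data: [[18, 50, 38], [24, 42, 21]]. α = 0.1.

χ² = 4.625. df = 2, critical = 4.605. Reject H₀. Variables are dependent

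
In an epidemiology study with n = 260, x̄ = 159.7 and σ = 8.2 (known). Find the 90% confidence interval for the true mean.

CI = x̄ ± z*(σ/√n) = 159.7 ± 1.645(8.2/√260) = 159.7 ± 0.84 = (158.86, 160.54)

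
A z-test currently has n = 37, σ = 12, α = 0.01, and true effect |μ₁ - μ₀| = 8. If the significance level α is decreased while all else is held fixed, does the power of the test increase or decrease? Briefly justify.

Power decreases: a smaller α raises the critical value, so less of the H₁ sampling distribution falls in the rejection region.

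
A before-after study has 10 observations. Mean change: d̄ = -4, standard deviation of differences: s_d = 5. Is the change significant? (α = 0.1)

t = d̄/(s_d/√n) = -4/(5/√10) = -2.53. df = 9, critical t = ±1.833. Reject H₀.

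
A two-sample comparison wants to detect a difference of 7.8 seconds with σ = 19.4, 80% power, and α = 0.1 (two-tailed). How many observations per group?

n per group = 2(z_α/2 + z_β)²σ²/d² = 2×(1.645 + 0.84)²×19.4²/7.8² = 76.4 → n = 77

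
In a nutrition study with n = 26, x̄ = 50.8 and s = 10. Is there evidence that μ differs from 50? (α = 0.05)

t = (x̄ - μ₀)/(s/√n) = (50.8 - 50)/(10/√26) = 0.408. df = 25, critical t = ±2.06. Fail to reject H₀.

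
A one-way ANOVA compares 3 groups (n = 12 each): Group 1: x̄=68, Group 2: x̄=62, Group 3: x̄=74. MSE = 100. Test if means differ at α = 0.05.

Grand mean = 68.0. SS_between = 864.0, MS_between = 432.0. F = 4.32, F_crit ≈ 3.285. Reject H₀.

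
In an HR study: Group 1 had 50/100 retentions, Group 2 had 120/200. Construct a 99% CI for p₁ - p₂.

p̂₁ = 0.5, p̂₂ = 0.6. Difference = -0.1. CI = (-0.257, 0.057)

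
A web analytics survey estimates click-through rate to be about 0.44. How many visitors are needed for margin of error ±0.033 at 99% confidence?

n = z²p(1-p)/E² = 2.576²×0.44×0.56/0.033² = 1501.4 → n = 1502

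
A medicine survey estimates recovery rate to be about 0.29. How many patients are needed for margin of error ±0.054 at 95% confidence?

n = z²p(1-p)/E² = 1.96²×0.29×0.71/0.054² = 271.3 → n = 272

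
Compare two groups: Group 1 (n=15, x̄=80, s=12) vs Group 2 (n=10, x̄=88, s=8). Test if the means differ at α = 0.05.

Pooled sp = 10.62. t = -1.846, df = 23. Critical t = ±2.069. Fail to reject H₀.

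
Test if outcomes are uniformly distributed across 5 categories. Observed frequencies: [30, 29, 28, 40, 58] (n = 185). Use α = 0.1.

Expected = 37 each. χ² = Σ(O-E)²/E = 17.405. df = 4, critical value = 7.779. Reject H₀.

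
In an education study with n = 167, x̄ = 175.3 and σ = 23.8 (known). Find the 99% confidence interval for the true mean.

CI = x̄ ± z*(σ/√n) = 175.3 ± 2.576(23.8/√167) = 175.3 ± 4.74 = (170.56, 180.04)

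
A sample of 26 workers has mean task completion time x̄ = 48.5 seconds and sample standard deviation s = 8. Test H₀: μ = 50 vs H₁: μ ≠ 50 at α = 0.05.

t = (x̄ - μ₀)/(s/√n) = (48.5 - 50)/(8/√26) = -0.956. df = 25, critical t = ±2.06. Fail to reject H₀.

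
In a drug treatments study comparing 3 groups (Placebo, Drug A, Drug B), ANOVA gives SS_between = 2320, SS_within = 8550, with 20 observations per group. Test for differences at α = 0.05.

df_between = 2, df_within = 57. F = MS_between/MS_within = 1160.0/150.0 = 7.733. F_crit ≈ 3.159. Reject H₀. At least one mean differs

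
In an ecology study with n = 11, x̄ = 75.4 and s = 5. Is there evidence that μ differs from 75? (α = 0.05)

t = (x̄ - μ₀)/(s/√n) = (75.4 - 75)/(5/√11) = 0.265. df = 10, critical t = ±2.228. Fail to reject H₀.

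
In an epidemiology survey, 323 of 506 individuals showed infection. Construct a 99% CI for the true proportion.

p̂ = 0.638. CI = p̂ ± z*√(p̂(1-p̂)/n) = (0.583, 0.693)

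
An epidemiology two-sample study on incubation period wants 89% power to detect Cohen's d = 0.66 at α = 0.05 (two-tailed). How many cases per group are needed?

z_{α/2} = 1.96, z_β = Φ⁻¹(0.89) = 1.227. For medium effect (d = 0.66): n per group = 2(z_{α/2} + z_β)²/d² = 2(1.96 + 1.227)²/0.66² = 46.6 → 47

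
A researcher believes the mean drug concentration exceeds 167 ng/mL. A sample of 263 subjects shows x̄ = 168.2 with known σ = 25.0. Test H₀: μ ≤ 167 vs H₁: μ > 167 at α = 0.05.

z = 0.778. Critical value: 1.645. Fail to reject H₀.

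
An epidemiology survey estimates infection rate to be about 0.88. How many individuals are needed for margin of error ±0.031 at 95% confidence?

n = z²p(1-p)/E² = 1.96²×0.88×0.12/0.031² = 422.1 → n = 423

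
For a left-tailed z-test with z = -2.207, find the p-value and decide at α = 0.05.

p = P(Z < -2.207) = Φ(-2.207) ≈ 0.0137. Since p < 0.05, reject H₀ (significant) at α = 0.05.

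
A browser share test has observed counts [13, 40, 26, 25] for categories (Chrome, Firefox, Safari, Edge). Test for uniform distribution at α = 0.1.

Expected = 26 each. χ² = Σ(O-E)²/E = 14.077. df = 3, critical value = 6.251. Reject H₀.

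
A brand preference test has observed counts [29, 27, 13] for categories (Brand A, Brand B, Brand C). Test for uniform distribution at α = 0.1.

Expected = 23 each. χ² = Σ(O-E)²/E = 6.609. df = 2, critical value = 4.605. Reject H₀.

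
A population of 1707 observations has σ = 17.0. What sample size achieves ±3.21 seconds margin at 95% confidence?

Without FPC: n₀ = (1.96×17.0/3.21)² = 107.746. With FPC: n = n₀N/(n₀+N-1) = 101.4 → n = 102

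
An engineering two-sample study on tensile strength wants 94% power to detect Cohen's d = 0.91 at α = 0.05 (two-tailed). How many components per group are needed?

z_{α/2} = 1.96, z_β = Φ⁻¹(0.94) = 1.555. For large effect (d = 0.91): n per group = 2(z_{α/2} + z_β)²/d² = 2(1.96 + 1.555)²/0.91² = 29.8 → 30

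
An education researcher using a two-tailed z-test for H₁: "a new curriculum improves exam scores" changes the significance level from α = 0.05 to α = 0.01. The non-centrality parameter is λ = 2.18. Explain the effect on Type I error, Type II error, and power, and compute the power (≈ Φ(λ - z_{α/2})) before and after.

Decreasing α from 0.05 to 0.01:
• Type I error rate decreases (α is the Type I rate by definition).
• Critical value moves from z_{α/2} = 1.96 to 2.576, so power = Φ(λ - z_{α/2}) goes from Φ(2.18 - 1.96) = 0.587 to Φ(2.18 - 2.576) = 0.346.
• Type II error rate β = 1 - power therefore increases (0.413 → 0.654).
Appropriate when false positives are costly — here, adopting a curriculum that gives no real benefit — disruption for nothing.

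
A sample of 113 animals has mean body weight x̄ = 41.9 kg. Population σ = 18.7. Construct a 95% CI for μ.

CI = x̄ ± z*(σ/√n) = 41.9 ± 1.96(18.7/√113) = 41.9 ± 3.45 = (38.45, 45.35)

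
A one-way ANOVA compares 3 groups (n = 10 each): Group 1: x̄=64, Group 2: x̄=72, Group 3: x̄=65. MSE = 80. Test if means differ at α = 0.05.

Grand mean = 67.0. SS_between = 380.0, MS_between = 190.0. F = 2.375, F_crit ≈ 3.354. Fail to reject H₀.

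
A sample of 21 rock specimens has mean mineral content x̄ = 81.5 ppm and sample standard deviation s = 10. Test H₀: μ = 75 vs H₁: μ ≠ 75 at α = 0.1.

t = (x̄ - μ₀)/(s/√n) = (81.5 - 75)/(10/√21) = 2.979. df = 20, critical t = ±1.725. Reject H₀.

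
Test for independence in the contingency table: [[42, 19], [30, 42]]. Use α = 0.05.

χ² = 9.83. df = 1, critical = 3.841. Reject H₀. Variables are dependent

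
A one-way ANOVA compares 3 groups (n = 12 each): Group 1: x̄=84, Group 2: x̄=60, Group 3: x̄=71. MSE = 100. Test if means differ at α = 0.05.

Grand mean = 71.67. SS_between = 3464.0, MS_between = 1732.0. F = 17.32, F_crit ≈ 3.285. Reject H₀.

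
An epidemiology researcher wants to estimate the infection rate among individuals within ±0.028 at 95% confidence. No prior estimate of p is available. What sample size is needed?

Conservative approach: use p = 0.5 (maximizes p(1-p) = 0.25). n = z²(0.25)/E² = 1.96²×0.25/0.028² = 1225.0 → n = 1225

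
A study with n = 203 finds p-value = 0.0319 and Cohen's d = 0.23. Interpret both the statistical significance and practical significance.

Statistically significant (p = 0.0319 < 0.05). Cohen's d = 0.23 indicates a small effect size. Both statistical and practical significance should be considered.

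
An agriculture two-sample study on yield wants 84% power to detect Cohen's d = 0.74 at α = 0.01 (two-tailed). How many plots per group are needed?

z_{α/2} = 2.576, z_β = Φ⁻¹(0.84) = 0.994. For medium effect (d = 0.74): n per group = 2(z_{α/2} + z_β)²/d² = 2(2.576 + 0.994)²/0.74² = 46.5 → 47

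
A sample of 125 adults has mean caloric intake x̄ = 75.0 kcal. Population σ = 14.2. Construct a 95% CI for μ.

CI = x̄ ± z*(σ/√n) = 75.0 ± 1.96(14.2/√125) = 75.0 ± 2.49 = (72.51, 77.49)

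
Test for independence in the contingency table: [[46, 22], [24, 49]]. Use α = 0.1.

χ² = 17.026. df = 1, critical = 2.706. Reject H₀. Variables are dependent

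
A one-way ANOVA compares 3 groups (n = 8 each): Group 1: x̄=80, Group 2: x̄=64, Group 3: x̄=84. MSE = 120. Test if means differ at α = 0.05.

Grand mean = 76.0. SS_between = 1792.0, MS_between = 896.0. F = 7.467, F_crit ≈ 3.467. Reject H₀.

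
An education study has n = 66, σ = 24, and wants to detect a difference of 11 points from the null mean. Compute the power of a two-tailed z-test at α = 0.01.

SE = σ/√n = 24/√66 = 2.954. Non-centrality λ = d/SE = 11/2.954 = 3.724. Power ≈ Φ(λ - z_{α/2}) = Φ(3.724 - 2.576) = Φ(1.148) = 0.874.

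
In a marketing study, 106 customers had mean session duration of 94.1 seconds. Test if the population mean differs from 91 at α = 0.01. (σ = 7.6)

z = (x̄ - μ₀)/(σ/√n) = (94.1 - 91)/(7.6/√106) = 4.2. Critical value: ±2.576. Since |4.2| > 2.576, Reject H₀.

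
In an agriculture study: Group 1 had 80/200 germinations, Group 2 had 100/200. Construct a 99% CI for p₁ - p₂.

p̂₁ = 0.4, p̂₂ = 0.5. Difference = -0.1. CI = (-0.228, 0.028)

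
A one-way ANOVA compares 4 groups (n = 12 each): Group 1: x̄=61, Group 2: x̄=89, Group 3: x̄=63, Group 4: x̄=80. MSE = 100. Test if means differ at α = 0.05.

Grand mean = 73.25. SS_between = 6585.0, MS_between = 2195.0. F = 21.95, F_crit ≈ 2.816. Reject H₀.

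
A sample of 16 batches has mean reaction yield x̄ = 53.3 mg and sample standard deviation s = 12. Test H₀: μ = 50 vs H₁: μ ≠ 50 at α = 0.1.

t = (x̄ - μ₀)/(s/√n) = (53.3 - 50)/(12/√16) = 1.1. df = 15, critical t = ±1.753. Fail to reject H₀.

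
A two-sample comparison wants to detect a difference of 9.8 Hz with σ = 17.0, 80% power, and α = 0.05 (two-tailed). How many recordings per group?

n per group = 2(z_α/2 + z_β)²σ²/d² = 2×(1.96 + 0.84)²×17.0²/9.8² = 47.2 → n = 48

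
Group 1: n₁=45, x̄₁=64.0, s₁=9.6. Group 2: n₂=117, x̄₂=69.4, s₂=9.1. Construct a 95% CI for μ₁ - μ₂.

Difference = -5.4. SE = √(9.6²/45 + 9.1²/117) = 1.66. CI = (-8.65, -2.15)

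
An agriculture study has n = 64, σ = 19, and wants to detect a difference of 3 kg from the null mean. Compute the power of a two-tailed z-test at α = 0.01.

SE = σ/√n = 19/√64 = 2.375. Non-centrality λ = d/SE = 3/2.375 = 1.263. Power ≈ Φ(λ - z_{α/2}) = Φ(1.263 - 2.576) = Φ(-1.313) = 0.095.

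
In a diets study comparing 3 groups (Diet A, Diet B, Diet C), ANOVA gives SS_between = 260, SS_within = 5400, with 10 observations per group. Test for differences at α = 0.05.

df_between = 2, df_within = 27. F = MS_between/MS_within = 130.0/200.0 = 0.65. F_crit ≈ 3.354. Fail to reject H₀.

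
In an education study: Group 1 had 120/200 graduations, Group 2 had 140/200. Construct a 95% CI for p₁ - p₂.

p̂₁ = 0.6, p̂₂ = 0.7. Difference = -0.1. CI = (-0.193, -0.007)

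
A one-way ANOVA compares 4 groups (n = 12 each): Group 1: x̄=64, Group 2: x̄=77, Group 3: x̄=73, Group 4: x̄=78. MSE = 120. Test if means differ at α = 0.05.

Grand mean = 73.0. SS_between = 1464.0, MS_between = 488.0. F = 4.067, F_crit ≈ 2.816. Reject H₀.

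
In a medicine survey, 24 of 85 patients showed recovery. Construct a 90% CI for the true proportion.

p̂ = 0.282. CI = p̂ ± z*√(p̂(1-p̂)/n) = (0.202, 0.363)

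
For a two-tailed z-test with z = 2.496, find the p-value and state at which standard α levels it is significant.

p = 2·P(Z > |2.496|) = 2·(1 - Φ(2.496)) ≈ 0.0126. Significant at α = 0.1; Significant at α = 0.05.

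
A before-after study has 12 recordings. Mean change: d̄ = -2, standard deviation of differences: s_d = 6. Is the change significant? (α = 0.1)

t = d̄/(s_d/√n) = -2/(6/√12) = -1.155. df = 11, critical t = ±1.796. Fail to reject H₀.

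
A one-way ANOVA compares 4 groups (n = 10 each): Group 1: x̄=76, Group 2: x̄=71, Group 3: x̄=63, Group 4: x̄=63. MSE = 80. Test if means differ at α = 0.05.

Grand mean = 68.25. SS_between = 1227.5, MS_between = 409.17. F = 5.115, F_crit ≈ 2.866. Reject H₀.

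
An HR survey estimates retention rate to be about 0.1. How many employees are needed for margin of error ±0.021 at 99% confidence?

n = z²p(1-p)/E² = 2.576²×0.1×0.9/0.021² = 1354.2 → n = 1355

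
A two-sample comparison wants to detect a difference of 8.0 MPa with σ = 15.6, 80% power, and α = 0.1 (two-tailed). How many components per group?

n per group = 2(z_α/2 + z_β)²σ²/d² = 2×(1.645 + 0.84)²×15.6²/8.0² = 47.0 → n = 47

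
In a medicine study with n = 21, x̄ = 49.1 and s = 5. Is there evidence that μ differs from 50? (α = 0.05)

t = (x̄ - μ₀)/(s/√n) = (49.1 - 50)/(5/√21) = -0.825. df = 20, critical t = ±2.086. Fail to reject H₀.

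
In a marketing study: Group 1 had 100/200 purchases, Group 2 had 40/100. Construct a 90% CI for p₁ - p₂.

p̂₁ = 0.5, p̂₂ = 0.4. Difference = 0.1. CI = (0.001, 0.199)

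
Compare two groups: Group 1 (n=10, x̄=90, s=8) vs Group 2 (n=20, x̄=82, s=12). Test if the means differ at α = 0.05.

Pooled sp = 10.88. t = 1.899, df = 28. Critical t = ±2.048. Fail to reject H₀.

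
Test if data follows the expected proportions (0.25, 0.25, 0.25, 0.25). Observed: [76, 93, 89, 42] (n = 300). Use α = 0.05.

Expected: [75.0, 75.0, 75.0, 75.0]. χ² = 21.467. df = 3, critical = 7.815. Reject H₀.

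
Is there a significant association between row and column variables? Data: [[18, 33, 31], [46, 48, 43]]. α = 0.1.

χ² = 3.374. df = 2, critical = 4.605. Fail to reject H₀. No evidence of dependence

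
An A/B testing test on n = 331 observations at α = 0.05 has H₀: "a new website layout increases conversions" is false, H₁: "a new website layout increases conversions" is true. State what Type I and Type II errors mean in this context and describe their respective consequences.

Type I (false positive): concluding that a new website layout increases conversions when it is not — rolling out a layout that doesn't actually help — wasted engineering effort. Type II (false negative): failing to conclude that a new website layout increases conversions when it is — discarding a layout that would have improved conversions — lost revenue. Which is costlier depends on domain priorities and is a judgement call rather than a statistical fact.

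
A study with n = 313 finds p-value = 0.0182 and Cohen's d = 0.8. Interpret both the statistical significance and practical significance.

Statistically significant (p = 0.0182 < 0.05). Cohen's d = 0.8 indicates a large effect size. Both statistical and practical significance should be considered.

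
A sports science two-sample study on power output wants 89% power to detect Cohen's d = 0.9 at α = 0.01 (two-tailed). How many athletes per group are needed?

z_{α/2} = 2.576, z_β = Φ⁻¹(0.89) = 1.227. For large effect (d = 0.9): n per group = 2(z_{α/2} + z_β)²/d² = 2(2.576 + 1.227)²/0.9² = 35.7 → 36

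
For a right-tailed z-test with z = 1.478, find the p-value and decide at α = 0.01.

p = P(Z > 1.478) = 1 - Φ(1.478) ≈ 0.0697. Since p ≥ 0.01, fail to reject H₀ (not significant) at α = 0.01.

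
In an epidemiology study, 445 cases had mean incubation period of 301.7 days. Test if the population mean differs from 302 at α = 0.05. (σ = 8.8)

z = (x̄ - μ₀)/(σ/√n) = (301.7 - 302)/(8.8/√445) = -0.719. Critical value: ±1.96. Since |-0.719| ≤ 1.96, Fail to reject H₀.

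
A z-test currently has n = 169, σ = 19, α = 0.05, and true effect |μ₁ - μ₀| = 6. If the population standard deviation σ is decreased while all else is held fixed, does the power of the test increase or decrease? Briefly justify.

Power increases: a smaller σ shrinks the standard error σ/√n, moving the sampling distribution under H₁ further from the critical value.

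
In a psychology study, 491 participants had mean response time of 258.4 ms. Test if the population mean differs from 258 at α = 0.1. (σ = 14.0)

z = (x̄ - μ₀)/(σ/√n) = (258.4 - 258)/(14.0/√491) = 0.633. Critical value: ±1.645. Since |0.633| ≤ 1.645, Fail to reject H₀.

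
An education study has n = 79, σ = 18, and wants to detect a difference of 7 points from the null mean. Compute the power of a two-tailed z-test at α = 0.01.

SE = σ/√n = 18/√79 = 2.025. Non-centrality λ = d/SE = 7/2.025 = 3.457. Power ≈ Φ(λ - z_{α/2}) = Φ(3.457 - 2.576) = Φ(0.881) = 0.811.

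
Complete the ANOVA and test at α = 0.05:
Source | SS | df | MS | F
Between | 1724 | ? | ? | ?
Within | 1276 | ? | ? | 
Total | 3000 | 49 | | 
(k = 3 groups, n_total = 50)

df_between = 2, df_within = 47. MS_between = 862.0, MS_within = 27.15. F = 31.751, F_crit ≈ 3.195. Reject H₀.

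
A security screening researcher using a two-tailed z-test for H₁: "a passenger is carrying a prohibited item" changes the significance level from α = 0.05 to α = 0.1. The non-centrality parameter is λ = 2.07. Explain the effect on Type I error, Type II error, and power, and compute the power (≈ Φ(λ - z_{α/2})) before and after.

Increasing α from 0.05 to 0.1:
• Type I error rate increases (α is the Type I rate by definition).
• Critical value moves from z_{α/2} = 1.96 to 1.645, so power = Φ(λ - z_{α/2}) goes from Φ(2.07 - 1.96) = 0.544 to Φ(2.07 - 1.645) = 0.665.
• Type II error rate β = 1 - power therefore decreases (0.456 → 0.335).
Appropriate when false negatives are costly — here, letting a prohibited item through — security breach.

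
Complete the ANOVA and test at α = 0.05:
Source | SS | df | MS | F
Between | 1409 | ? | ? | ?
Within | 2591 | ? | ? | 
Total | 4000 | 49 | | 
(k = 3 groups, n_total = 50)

df_between = 2, df_within = 47. MS_between = 704.5, MS_within = 55.13. F = 12.779, F_crit ≈ 3.195. Reject H₀.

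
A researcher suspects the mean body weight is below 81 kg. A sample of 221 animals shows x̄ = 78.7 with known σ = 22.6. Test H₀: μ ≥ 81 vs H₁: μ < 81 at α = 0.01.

z = -1.513. Critical value: -2.33. Fail to reject H₀.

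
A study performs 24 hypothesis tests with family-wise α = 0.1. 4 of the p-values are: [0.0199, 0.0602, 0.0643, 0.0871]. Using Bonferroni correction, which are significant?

Bonferroni α = 0.1/24 = 0.00417. None of the given p-values are significant.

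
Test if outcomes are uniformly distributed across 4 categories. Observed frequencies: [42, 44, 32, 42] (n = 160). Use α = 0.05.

Expected = 40 each. χ² = Σ(O-E)²/E = 2.2. df = 3, critical value = 7.815. Fail to reject H₀.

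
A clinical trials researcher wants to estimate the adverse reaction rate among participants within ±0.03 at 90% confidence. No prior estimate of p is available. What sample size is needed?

Conservative approach: use p = 0.5 (maximizes p(1-p) = 0.25). n = z²(0.25)/E² = 1.645²×0.25/0.03² = 751.7 → n = 752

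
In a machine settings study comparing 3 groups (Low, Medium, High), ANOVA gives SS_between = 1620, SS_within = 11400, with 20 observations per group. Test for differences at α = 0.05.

df_between = 2, df_within = 57. F = MS_between/MS_within = 810.0/200.0 = 4.05. F_crit ≈ 3.159. Reject H₀. At least one mean differs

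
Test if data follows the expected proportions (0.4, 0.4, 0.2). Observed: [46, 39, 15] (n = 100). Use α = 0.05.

Expected: [40.0, 40.0, 20.0]. χ² = 2.175. df = 2, critical = 5.991. Fail to reject H₀.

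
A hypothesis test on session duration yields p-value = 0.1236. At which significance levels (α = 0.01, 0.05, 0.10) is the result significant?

p = 0.1236. Not significant at any of the given levels.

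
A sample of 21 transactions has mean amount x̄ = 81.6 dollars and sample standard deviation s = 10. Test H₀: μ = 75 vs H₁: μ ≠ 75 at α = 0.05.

t = (x̄ - μ₀)/(s/√n) = (81.6 - 75)/(10/√21) = 3.024. df = 20, critical t = ±2.086. Reject H₀.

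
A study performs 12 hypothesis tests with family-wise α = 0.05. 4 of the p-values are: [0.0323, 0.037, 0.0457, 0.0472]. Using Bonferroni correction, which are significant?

Bonferroni α = 0.05/12 = 0.00417. None of the given p-values are significant.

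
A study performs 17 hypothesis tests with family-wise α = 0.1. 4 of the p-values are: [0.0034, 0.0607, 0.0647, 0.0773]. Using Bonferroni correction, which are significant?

Bonferroni α = 0.1/17 = 0.00588. Significant p-values: [0.0034]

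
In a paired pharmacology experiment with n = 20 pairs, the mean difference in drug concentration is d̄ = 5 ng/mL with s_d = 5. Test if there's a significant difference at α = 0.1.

t = d̄/(s_d/√n) = 5/(5/√20) = 4.472. df = 19, critical t = ±1.729. Reject H₀.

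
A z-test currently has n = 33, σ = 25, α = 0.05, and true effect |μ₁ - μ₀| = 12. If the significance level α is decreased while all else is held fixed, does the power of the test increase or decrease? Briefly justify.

Power decreases: a smaller α raises the critical value, so less of the H₁ sampling distribution falls in the rejection region.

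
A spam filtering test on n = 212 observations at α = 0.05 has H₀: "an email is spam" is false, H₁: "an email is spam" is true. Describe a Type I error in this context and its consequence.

Type I error: rejecting H₀ when it is true — concluding that an email is spam when in fact it is not. Consequence: a legitimate email is sent to the spam folder and the user misses it.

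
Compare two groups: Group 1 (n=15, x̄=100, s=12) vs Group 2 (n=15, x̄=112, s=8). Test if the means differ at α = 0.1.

Pooled sp = 10.2. t = -3.223, df = 28. Critical t = ±1.701. Reject H₀.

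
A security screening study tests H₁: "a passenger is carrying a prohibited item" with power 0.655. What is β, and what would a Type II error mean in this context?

β = 1 - power = 1 - 0.655 = 0.345. A Type II error is failing to reject H₀ when H₀ is false (false negative) — here, failing to conclude that a passenger is carrying a prohibited item when in fact it is true. Consequence: letting a prohibited item through — security breach.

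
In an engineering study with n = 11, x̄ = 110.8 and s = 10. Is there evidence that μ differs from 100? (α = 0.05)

t = (x̄ - μ₀)/(s/√n) = (110.8 - 100)/(10/√11) = 3.582. df = 10, critical t = ±2.228. Reject H₀.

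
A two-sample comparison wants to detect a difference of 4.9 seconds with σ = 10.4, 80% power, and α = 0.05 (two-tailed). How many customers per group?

n per group = 2(z_α/2 + z_β)²σ²/d² = 2×(1.96 + 0.84)²×10.4²/4.9² = 70.6 → n = 71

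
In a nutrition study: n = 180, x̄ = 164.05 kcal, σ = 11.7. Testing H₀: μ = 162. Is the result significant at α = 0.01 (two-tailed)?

z = (164.05 - 162)/(11.7/√180) = 2.351. Since |z| ≤ 2.576, not significant at α = 0.01.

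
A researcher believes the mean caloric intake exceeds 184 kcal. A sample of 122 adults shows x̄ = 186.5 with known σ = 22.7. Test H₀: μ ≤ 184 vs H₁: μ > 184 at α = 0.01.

z = 1.216. Critical value: 2.33. Fail to reject H₀.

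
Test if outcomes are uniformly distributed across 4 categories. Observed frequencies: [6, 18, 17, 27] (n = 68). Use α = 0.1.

Expected = 17 each. χ² = Σ(O-E)²/E = 13.059. df = 3, critical value = 6.251. Reject H₀.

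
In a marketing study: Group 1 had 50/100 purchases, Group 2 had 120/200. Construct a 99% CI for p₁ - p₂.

p̂₁ = 0.5, p̂₂ = 0.6. Difference = -0.1. CI = (-0.257, 0.057)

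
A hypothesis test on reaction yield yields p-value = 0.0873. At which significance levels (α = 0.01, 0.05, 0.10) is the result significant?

p = 0.0873. Significant at: α = 0.1.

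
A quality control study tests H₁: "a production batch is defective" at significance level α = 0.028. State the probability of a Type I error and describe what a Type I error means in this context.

P(Type I error) = α = 0.028. A Type I error is rejecting H₀ when H₀ is actually true (false positive) — here, concluding that a production batch is defective when in fact this is not the case. Consequence: scrapping a good batch — wasted material and cost for no reason.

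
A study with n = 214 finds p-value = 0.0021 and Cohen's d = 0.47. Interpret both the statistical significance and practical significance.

Statistically significant (p = 0.0021 < 0.05). Cohen's d = 0.47 indicates a small effect size. Both statistical and practical significance should be considered.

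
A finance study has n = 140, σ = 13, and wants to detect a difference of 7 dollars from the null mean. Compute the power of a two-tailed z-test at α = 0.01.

SE = σ/√n = 13/√140 = 1.099. Non-centrality λ = d/SE = 7/1.099 = 6.371. Power ≈ Φ(λ - z_{α/2}) = Φ(6.371 - 2.576) = Φ(3.795) = 1.0.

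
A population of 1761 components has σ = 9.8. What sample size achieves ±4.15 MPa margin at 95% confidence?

Without FPC: n₀ = (1.96×9.8/4.15)² = 21.422. With FPC: n = n₀N/(n₀+N-1) = 21.2 → n = 22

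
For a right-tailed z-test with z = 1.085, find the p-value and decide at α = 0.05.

p = P(Z > 1.085) = 1 - Φ(1.085) ≈ 0.139. Since p ≥ 0.05, fail to reject H₀ (not significant) at α = 0.05.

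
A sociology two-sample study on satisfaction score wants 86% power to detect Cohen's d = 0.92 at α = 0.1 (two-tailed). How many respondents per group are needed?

z_{α/2} = 1.645, z_β = Φ⁻¹(0.86) = 1.08. For large effect (d = 0.92): n per group = 2(z_{α/2} + z_β)²/d² = 2(1.645 + 1.08)²/0.92² = 17.5 → 18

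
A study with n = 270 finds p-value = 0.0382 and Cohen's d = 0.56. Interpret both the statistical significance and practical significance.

Statistically significant (p = 0.0382 < 0.05). Cohen's d = 0.56 indicates a medium effect size. Both statistical and practical significance should be considered.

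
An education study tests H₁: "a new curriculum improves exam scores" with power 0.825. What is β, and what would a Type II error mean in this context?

β = 1 - power = 1 - 0.825 = 0.175. A Type II error is failing to reject H₀ when H₀ is false (false negative) — here, failing to conclude that a new curriculum improves exam scores when in fact it is true. Consequence: keeping the old curriculum when the new one would have helped students.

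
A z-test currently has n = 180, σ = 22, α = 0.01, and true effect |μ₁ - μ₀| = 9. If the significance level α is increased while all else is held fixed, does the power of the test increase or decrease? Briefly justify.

Power increases: a larger α lowers the critical value, so more of the H₁ sampling distribution falls in the rejection region.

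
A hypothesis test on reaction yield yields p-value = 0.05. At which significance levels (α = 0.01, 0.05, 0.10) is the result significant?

p = 0.05. Significant at: α = 0.1.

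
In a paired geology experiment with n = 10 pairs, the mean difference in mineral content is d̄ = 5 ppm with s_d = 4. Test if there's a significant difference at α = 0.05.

t = d̄/(s_d/√n) = 5/(4/√10) = 3.953. df = 9, critical t = ±2.262. Reject H₀.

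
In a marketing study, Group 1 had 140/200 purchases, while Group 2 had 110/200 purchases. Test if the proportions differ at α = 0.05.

p̂₁ = 0.7, p̂₂ = 0.55, pooled p̂ = 0.625. z = 3.098. Critical: ±1.96. Reject H₀.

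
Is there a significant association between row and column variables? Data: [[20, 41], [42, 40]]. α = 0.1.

χ² = 4.839. df = 1, critical = 2.706. Reject H₀. Variables are dependent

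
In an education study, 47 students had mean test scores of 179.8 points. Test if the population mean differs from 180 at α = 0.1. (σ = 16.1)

z = (x̄ - μ₀)/(σ/√n) = (179.8 - 180)/(16.1/√47) = -0.085. Critical value: ±1.645. Since |-0.085| ≤ 1.645, Fail to reject H₀.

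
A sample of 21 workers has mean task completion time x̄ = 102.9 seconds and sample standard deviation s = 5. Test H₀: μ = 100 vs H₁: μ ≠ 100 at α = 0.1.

t = (x̄ - μ₀)/(s/√n) = (102.9 - 100)/(5/√21) = 2.658. df = 20, critical t = ±1.725. Reject H₀.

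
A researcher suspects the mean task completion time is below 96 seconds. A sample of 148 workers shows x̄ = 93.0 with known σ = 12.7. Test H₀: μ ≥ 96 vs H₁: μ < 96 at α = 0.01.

z = -2.874. Critical value: -2.33. Reject H₀.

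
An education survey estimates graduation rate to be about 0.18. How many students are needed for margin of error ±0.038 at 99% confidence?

n = z²p(1-p)/E² = 2.576²×0.18×0.82/0.038² = 678.3 → n = 679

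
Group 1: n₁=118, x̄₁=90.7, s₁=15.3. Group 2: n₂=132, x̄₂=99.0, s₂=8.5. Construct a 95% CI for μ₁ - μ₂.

Difference = -8.3. SE = √(15.3²/118 + 8.5²/132) = 1.591. CI = (-11.42, -5.18)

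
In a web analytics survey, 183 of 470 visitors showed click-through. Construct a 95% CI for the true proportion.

p̂ = 0.389. CI = p̂ ± z*√(p̂(1-p̂)/n) = (0.345, 0.433)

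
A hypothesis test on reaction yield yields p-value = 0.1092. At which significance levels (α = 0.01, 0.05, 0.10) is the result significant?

p = 0.1092. Not significant at any of the given levels.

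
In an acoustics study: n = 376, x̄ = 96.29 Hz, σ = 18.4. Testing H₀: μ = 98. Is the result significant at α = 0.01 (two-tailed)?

z = (96.29 - 98)/(18.4/√376) = -1.802. Since |z| ≤ 2.576, not significant at α = 0.01.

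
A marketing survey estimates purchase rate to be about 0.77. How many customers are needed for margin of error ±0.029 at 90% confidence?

n = z²p(1-p)/E² = 1.645²×0.77×0.23/0.029² = 569.8 → n = 570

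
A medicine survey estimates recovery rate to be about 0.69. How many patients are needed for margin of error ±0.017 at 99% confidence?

n = z²p(1-p)/E² = 2.576²×0.69×0.31/0.017² = 4911.4 → n = 4912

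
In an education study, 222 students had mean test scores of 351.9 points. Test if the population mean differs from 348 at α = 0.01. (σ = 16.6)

z = (x̄ - μ₀)/(σ/√n) = (351.9 - 348)/(16.6/√222) = 3.501. Critical value: ±2.576. Since |3.501| > 2.576, Reject H₀.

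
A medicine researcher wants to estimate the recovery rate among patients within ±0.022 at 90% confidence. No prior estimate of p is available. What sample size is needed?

Conservative approach: use p = 0.5 (maximizes p(1-p) = 0.25). n = z²(0.25)/E² = 1.645²×0.25/0.022² = 1397.7 → n = 1398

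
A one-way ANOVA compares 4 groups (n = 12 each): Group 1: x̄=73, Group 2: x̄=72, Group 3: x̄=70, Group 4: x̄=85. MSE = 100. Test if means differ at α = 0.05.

Grand mean = 75.0. SS_between = 1656.0, MS_between = 552.0. F = 5.52, F_crit ≈ 2.816. Reject H₀.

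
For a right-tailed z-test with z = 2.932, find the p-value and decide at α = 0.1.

p = P(Z > 2.932) = 1 - Φ(2.932) ≈ 0.0017. Since p < 0.1, reject H₀ (significant) at α = 0.1.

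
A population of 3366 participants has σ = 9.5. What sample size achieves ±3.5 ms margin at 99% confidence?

Without FPC: n₀ = (2.576×9.5/3.5)² = 48.888. With FPC: n = n₀N/(n₀+N-1) = 48.2 → n = 49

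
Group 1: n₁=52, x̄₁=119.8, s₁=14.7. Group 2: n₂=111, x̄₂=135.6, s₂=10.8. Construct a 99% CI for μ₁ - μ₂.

Difference = -15.8. SE = √(14.7²/52 + 10.8²/111) = 2.282. CI = (-21.68, -9.92)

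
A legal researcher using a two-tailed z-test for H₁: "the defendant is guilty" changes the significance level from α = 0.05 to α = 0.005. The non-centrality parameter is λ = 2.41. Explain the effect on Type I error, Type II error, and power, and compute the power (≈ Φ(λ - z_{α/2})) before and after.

Decreasing α from 0.05 to 0.005:
• Type I error rate decreases (α is the Type I rate by definition).
• Critical value moves from z_{α/2} = 1.96 to 2.807, so power = Φ(λ - z_{α/2}) goes from Φ(2.41 - 1.96) = 0.674 to Φ(2.41 - 2.807) = 0.346.
• Type II error rate β = 1 - power therefore increases (0.326 → 0.654).
Appropriate when false positives are costly — here, convicting an innocent person.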